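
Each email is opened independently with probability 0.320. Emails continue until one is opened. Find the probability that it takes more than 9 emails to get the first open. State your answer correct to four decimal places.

Y = number of emails to the first success; geometric, p = 0.32.
P(Y > 9) = P(first 9 all fail) = (1−p)^9 = 0.031087

0.0311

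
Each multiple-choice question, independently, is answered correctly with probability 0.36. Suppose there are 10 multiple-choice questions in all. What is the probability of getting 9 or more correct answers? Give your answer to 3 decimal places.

0.001

X ~ Binomial(10, 0.36); P(X ≥ 9) = Σ C(10,k) p^k (1−p)^(10−k) over k:
  k=9: C(10,9)·0.36^9·0.64^1 = 0.00065
  k=10: C(10,10)·0.36^10·0.64^0 = 0.00004
Total = 0.00069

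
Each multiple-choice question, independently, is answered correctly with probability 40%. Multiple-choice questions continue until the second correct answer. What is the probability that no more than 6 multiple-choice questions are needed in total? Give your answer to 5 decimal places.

0.76672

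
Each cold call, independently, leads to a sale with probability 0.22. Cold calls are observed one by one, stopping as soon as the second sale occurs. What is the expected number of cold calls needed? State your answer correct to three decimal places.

9.091

Y = total cold calls until the second success; negative binomial with r=2, p=0.22.
E[Y] = r / p = 2 / 0.22 = 9.09091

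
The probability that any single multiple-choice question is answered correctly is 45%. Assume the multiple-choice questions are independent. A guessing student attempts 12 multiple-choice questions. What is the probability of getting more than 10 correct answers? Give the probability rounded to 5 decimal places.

0.00108

X ~ Binomial(12, 0.45); P(X ≥ 11) = Σ C(12,k) p^k (1−p)^(12−k) over k:
  k=11: C(12,11)·0.45^11·0.55^1 = 0.0010113
  k=12: C(12,12)·0.45^12·0.55^0 = 0.0000690
Total = 0.0010803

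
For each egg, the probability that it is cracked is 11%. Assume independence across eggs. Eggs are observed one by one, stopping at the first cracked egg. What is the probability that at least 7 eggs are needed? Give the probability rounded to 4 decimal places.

0.4970

Y = number of eggs to the first success; geometric, p = 0.11.
P(Y > 6) = P(first 6 all fail) = (1−p)^6 = 0.496981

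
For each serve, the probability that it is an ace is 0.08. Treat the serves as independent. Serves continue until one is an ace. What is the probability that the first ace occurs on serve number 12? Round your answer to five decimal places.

0.03197

Geometric (trials to first success), p = 0.08.
P(Y = 12) = (1−p)^11 · p = 0.39964 · 0.08 = 0.0319710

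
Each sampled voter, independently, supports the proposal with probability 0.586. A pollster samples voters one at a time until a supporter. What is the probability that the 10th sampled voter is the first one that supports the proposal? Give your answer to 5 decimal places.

0.00021

Geometric (trials to first success), p = 0.586.
P(Y = 10) = (1−p)^9 · p = 0.00035728 · 0.586 = 0.0002094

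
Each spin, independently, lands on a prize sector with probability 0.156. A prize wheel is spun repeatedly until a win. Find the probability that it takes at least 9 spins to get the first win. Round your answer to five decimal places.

Y = number of spins to the first success; geometric, p = 0.156.
P(Y > 8) = P(first 8 all fail) = (1−p)^8 = 0.2574777

0.25748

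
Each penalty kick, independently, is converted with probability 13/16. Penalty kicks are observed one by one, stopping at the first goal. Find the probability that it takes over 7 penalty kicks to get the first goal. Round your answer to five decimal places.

0.00001

Y = number of penalty kicks to the first success; geometric, p = 0.8125.
P(Y > 7) = P(first 7 all fail) = (1−p)^7 = 0.0000081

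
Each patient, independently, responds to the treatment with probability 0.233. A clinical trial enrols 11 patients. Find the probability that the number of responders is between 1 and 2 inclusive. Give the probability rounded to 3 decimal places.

0.455

X ~ Binomial(11, 0.233); P(1 ≤ X ≤ 2) = Σ C(11,k) p^k (1−p)^(11−k) over k:
  k=1: C(11,1)·0.233^1·0.767^10 = 0.18059
  k=2: C(11,2)·0.233^2·0.767^9 = 0.27430
Total = 0.45490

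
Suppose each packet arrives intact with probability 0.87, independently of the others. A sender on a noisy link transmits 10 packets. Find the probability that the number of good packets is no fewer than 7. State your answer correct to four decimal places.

0.9687

X ~ Binomial(10, 0.87); P(X ≥ 7) = Σ C(10,k) p^k (1−p)^(10−k) over k:
  k=7: C(10,7)·0.87^7·0.13^3 = 0.099459
  k=8: C(10,8)·0.87^8·0.13^2 = 0.249605
  k=9: C(10,9)·0.87^9·0.13^1 = 0.371207
  k=10: C(10,10)·0.87^10·0.13^0 = 0.248423
Total = 0.968695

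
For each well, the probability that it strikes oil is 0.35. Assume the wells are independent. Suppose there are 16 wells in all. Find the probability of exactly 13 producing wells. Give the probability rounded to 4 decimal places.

0.0002

X ~ Binomial(n=16, p=0.35).
P(X=13) = C(16,13) · p^13 · (1−p)^3
= 560 · 1.1827e-06 · 0.27463 = 0.000182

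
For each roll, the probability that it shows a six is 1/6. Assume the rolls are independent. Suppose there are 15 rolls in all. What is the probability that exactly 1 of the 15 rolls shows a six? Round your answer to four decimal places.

X ~ Binomial(n=15, p=0.166667).
P(X=1) = C(15,1) · p^1 · (1−p)^14
= 15 · 0.16667 · 0.077887 = 0.194716

0.1947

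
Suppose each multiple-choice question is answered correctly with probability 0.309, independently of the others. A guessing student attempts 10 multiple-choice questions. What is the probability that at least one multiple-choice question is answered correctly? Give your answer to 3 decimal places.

P(at least one) = 1 − P(none) = 1 − (1 − 0.309)^10
= 1 − 0.02482 = 0.97518

0.975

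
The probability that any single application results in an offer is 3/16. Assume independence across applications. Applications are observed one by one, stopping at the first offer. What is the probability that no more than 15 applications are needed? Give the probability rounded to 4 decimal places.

0.9556

Y = number of applications to the first success; geometric, p = 0.1875.
P(Y ≤ 15) = 1 − (1−p)^15 = 1 − 0.044397 = 0.955603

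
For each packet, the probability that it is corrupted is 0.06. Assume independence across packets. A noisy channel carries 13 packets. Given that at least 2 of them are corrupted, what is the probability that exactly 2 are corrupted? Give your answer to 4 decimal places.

X ~ Binomial(13, 0.06). Want P(X=2 | X≥2) = P(X=2) / P(X≥2).
P(X=2) = C(13,2)·0.06^2·0.94^11 = 0.142169
P(X≥2) = 1 − 0.447365 − 0.371218 = 0.181417
Ratio = 0.142169 / 0.181417 = 0.783656

0.7837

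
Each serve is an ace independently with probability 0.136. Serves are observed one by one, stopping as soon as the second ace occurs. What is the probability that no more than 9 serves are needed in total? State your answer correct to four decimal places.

0.3516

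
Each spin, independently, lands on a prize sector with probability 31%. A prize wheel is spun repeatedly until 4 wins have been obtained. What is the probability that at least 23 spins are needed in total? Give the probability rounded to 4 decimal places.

Needing more than 22 spins ⇔ fewer than 4 successes in the first 22. With X ~ Binomial(22, 0.31), P(Y > 22) = P(X ≤ 3).
  k=0: C(22,0)·0.31^0·0.69^22 = 0.000285
  k=1: C(22,1)·0.31^1·0.69^21 = 0.002816
  k=2: C(22,2)·0.31^2·0.69^20 = 0.013284
  k=3: C(22,3)·0.31^3·0.69^19 = 0.039787
P(X ≤ 3) = 0.056171

0.0562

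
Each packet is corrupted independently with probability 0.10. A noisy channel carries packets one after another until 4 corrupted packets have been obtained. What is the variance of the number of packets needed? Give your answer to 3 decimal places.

360.000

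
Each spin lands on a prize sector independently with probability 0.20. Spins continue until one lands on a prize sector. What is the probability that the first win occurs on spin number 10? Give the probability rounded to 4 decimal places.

Geometric (trials to first success), p = 0.20.
P(Y = 10) = (1−p)^9 · p = 0.13422 · 0.20 = 0.026844

0.0268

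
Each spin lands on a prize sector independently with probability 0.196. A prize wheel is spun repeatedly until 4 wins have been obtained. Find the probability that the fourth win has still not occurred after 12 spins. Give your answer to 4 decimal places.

0.8051

Needing more than 12 spins ⇔ fewer than 4 successes in the first 12. With X ~ Binomial(12, 0.196), P(Y > 12) = P(X ≤ 3).
  k=0: C(12,0)·0.196^0·0.804^12 = 0.072958
  k=1: C(12,1)·0.196^1·0.804^11 = 0.213429
  k=2: C(12,2)·0.196^2·0.804^10 = 0.286165
  k=3: C(12,3)·0.196^3·0.804^9 = 0.232539
P(X ≤ 3) = 0.805091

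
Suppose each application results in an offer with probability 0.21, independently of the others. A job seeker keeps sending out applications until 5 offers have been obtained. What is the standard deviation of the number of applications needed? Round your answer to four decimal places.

Y = total applications until the fifth success; negative binomial with r=5, p=0.21.
SD(Y) = √[r(1−p)/p²] = √(89.569161) = 9.464099

9.4641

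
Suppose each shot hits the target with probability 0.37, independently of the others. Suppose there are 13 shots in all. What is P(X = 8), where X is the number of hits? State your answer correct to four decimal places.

X ~ Binomial(n=13, p=0.37).
P(X=8) = C(13,8) · p^8 · (1−p)^5
= 1287 · 0.00035125 · 0.099244 = 0.044864

0.0449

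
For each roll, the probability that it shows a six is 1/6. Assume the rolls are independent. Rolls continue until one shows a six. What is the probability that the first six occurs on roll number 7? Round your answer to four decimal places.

Geometric (trials to first success), p = 0.166667.
P(Y = 7) = (1−p)^6 · p = 0.3349 · 0.166667 = 0.055816

0.0558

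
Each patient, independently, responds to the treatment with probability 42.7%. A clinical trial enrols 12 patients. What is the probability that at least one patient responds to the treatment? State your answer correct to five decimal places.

P(at least one) = 1 − P(none) = 1 − (1 − 0.427)^12
= 1 − 0.0012527 = 0.9987473

0.99875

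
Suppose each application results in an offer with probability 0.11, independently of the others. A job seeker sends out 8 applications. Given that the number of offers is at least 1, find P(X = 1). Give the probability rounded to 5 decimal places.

0.64194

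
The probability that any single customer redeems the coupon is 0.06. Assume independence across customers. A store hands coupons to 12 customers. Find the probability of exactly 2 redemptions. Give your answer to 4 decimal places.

0.1280

X ~ Binomial(n=12, p=0.06).
P(X=2) = C(12,2) · p^2 · (1−p)^10
= 66 · 0.0036 · 0.53862 = 0.127975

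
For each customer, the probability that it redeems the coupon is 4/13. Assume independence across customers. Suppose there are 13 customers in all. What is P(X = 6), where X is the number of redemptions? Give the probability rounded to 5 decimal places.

0.11100

X ~ Binomial(n=13, p=0.307692).
P(X=6) = C(13,6) · p^6 · (1−p)^7
= 1716 · 0.00084859 · 0.076224 = 0.1109970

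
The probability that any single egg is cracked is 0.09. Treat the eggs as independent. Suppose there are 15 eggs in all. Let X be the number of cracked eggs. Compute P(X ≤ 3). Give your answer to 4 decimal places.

X ~ Binomial(15, 0.09); P(X ≤ 3) = Σ C(15,k) p^k (1−p)^(15−k) over k:
  k=0: C(15,0)·0.09^0·0.91^15 = 0.243008
  k=1: C(15,1)·0.09^1·0.91^14 = 0.360507
  k=2: C(15,2)·0.09^2·0.91^13 = 0.249582
  k=3: C(15,3)·0.09^3·0.91^12 = 0.106964
Total = 0.960060

0.9601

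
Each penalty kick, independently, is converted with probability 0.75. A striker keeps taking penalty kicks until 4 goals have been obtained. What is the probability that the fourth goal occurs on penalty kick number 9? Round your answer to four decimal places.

0.0173

Y = trial on which the fourth success occurs; negative binomial, r=4, p=0.75.
P(Y=9) = C(8,3) · p^4 · (1−p)^5
= 56 · 0.31641 · 0.00097656 = 0.017303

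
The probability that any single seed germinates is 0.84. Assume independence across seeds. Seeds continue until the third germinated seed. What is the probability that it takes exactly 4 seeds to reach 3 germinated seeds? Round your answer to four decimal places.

Y = trial on which the third success occurs; negative binomial, r=3, p=0.84.
P(Y=4) = C(3,2) · p^3 · (1−p)^1
= 3 · 0.5927 · 0.16 = 0.284498

0.2845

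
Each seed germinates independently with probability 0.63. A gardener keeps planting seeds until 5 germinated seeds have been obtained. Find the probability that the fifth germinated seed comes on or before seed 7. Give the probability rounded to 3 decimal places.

0.487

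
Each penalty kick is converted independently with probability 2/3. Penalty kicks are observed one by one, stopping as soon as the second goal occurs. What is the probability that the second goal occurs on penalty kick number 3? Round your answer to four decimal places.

0.2963

Y = trial on which the second success occurs; negative binomial, r=2, p=0.666667.
P(Y=3) = C(2,1) · p^2 · (1−p)^1
= 2 · 0.44444 · 0.33333 = 0.296296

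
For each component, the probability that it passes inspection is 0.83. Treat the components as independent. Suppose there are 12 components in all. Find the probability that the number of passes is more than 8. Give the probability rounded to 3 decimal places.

0.868

X ~ Binomial(12, 0.83); P(X ≥ 9) = Σ C(12,k) p^k (1−p)^(12−k) over k:
  k=9: C(12,9)·0.83^9·0.17^3 = 0.20206
  k=10: C(12,10)·0.83^10·0.17^2 = 0.29595
  k=11: C(12,11)·0.83^11·0.17^1 = 0.26272
  k=12: C(12,12)·0.83^12·0.17^0 = 0.10689
Total = 0.86762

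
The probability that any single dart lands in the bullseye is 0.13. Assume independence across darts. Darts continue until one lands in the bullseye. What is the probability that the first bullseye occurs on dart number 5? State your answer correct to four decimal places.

0.0745

Geometric (trials to first success), p = 0.13.
P(Y = 5) = (1−p)^4 · p = 0.5729 · 0.13 = 0.074477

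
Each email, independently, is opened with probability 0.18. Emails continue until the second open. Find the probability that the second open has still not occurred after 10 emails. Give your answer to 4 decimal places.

0.4392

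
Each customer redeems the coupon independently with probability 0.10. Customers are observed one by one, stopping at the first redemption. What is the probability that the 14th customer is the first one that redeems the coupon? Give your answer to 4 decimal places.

0.0254

Geometric (trials to first success), p = 0.10.
P(Y = 14) = (1−p)^13 · p = 0.25419 · 0.10 = 0.025419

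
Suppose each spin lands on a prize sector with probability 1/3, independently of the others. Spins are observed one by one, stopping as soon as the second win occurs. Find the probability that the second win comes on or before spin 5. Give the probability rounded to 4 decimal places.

Finishing within 5 spins ⇔ at least 2 successes in the first 5. With X ~ Binomial(5, 0.333333), P(Y ≤ 5) = 1 − P(X ≤ 1).
  k=0: C(5,0)·0.333333^0·0.666667^5 = 0.131687
  k=1: C(5,1)·0.333333^1·0.666667^4 = 0.329218
1 − 0.460905 = 0.539095

0.5391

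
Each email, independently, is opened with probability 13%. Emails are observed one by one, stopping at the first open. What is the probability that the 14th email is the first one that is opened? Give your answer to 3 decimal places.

Geometric (trials to first success), p = 0.13.
P(Y = 14) = (1−p)^13 · p = 0.16359 · 0.13 = 0.02127

0.021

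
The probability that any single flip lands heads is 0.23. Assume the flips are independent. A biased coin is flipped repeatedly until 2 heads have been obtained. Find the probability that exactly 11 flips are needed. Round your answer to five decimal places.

0.05034

Y = trial on which the second success occurs; negative binomial, r=2, p=0.23.
P(Y=11) = C(10,1) · p^2 · (1−p)^9
= 10 · 0.0529 · 0.095152 = 0.0503352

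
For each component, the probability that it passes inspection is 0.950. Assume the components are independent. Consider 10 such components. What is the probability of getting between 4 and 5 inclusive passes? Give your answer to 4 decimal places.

0.0001

X ~ Binomial(10, 0.95); P(4 ≤ X ≤ 5) = Σ C(10,k) p^k (1−p)^(10−k) over k:
  k=4: C(10,4)·0.95^4·0.05^6 = 0.000003
  k=5: C(10,5)·0.95^5·0.05^5 = 0.000061
Total = 0.000064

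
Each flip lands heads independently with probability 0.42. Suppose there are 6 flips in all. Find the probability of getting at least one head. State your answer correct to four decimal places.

0.9619

P(at least one) = 1 − P(none) = 1 − (1 − 0.42)^6
= 1 − 0.038069 = 0.961931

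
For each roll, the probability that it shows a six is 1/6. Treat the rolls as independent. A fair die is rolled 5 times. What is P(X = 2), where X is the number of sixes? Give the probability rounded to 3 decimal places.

X ~ Binomial(n=5, p=0.166667).
P(X=2) = C(5,2) · p^2 · (1−p)^3
= 10 · 0.027778 · 0.5787 = 0.16075

0.161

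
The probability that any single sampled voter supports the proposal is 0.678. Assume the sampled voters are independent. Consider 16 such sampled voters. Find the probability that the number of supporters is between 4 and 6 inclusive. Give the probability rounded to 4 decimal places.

X ~ Binomial(16, 0.678); P(4 ≤ X ≤ 6) = Σ C(16,k) p^k (1−p)^(16−k) over k:
  k=4: C(16,4)·0.678^4·0.322^12 = 0.000478
  k=5: C(16,5)·0.678^5·0.322^11 = 0.002415
  k=6: C(16,6)·0.678^6·0.322^10 = 0.009321
Total = 0.012213

0.0122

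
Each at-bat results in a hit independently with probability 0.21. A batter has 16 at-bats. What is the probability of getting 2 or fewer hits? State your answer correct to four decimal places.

0.3161

X ~ Binomial(16, 0.21); P(X ≤ 2) = Σ C(16,k) p^k (1−p)^(16−k) over k:
  k=0: C(16,0)·0.21^0·0.79^16 = 0.023016
  k=1: C(16,1)·0.21^1·0.79^15 = 0.097892
  k=2: C(16,2)·0.21^2·0.79^14 = 0.195164
Total = 0.316072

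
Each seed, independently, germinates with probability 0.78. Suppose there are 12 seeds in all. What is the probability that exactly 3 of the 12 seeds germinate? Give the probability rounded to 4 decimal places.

0.0001

X ~ Binomial(n=12, p=0.78).
P(X=3) = C(12,3) · p^3 · (1−p)^9
= 220 · 0.47455 · 1.2073e-06 = 0.000126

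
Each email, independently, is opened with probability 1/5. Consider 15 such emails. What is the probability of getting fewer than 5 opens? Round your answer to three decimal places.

0.836

X ~ Binomial(15, 0.20); P(X ≤ 4) = Σ C(15,k) p^k (1−p)^(15−k) over k:
  k=0: C(15,0)·0.20^0·0.80^15 = 0.03518
  k=1: C(15,1)·0.20^1·0.80^14 = 0.13194
  k=2: C(15,2)·0.20^2·0.80^13 = 0.23090
  k=3: C(15,3)·0.20^3·0.80^12 = 0.25014
  k=4: C(15,4)·0.20^4·0.80^11 = 0.18760
Total = 0.83577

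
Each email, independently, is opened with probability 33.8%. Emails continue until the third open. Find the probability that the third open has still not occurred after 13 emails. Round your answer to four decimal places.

Needing more than 13 emails ⇔ fewer than 3 successes in the first 13. With X ~ Binomial(13, 0.338), P(Y > 13) = P(X ≤ 2).
  k=0: C(13,0)·0.338^0·0.662^13 = 0.004690
  k=1: C(13,1)·0.338^1·0.662^12 = 0.031128
  k=2: C(13,2)·0.338^2·0.662^11 = 0.095360
P(X ≤ 2) = 0.131178

0.1312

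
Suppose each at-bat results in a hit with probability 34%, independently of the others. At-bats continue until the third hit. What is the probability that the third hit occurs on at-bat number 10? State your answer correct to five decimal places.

Y = trial on which the third success occurs; negative binomial, r=3, p=0.34.
P(Y=10) = C(9,2) · p^3 · (1−p)^7
= 36 · 0.039304 · 0.054552 = 0.0771875

0.07719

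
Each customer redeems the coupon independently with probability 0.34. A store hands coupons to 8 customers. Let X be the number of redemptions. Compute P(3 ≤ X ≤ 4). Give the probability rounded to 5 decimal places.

0.45314

X ~ Binomial(8, 0.34); P(3 ≤ X ≤ 4) = Σ C(8,k) p^k (1−p)^(8−k) over k:
  k=3: C(8,3)·0.34^3·0.66^5 = 0.2756414
  k=4: C(8,4)·0.34^4·0.66^4 = 0.1774964
Total = 0.4531378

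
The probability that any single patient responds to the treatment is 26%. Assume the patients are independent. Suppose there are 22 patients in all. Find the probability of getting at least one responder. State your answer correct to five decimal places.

0.99867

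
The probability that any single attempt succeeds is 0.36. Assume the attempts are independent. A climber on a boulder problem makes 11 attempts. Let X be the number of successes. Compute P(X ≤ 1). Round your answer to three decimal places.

0.053

X ~ Binomial(11, 0.36); P(X ≤ 1) = Σ C(11,k) p^k (1−p)^(11−k) over k:
  k=0: C(11,0)·0.36^0·0.64^11 = 0.00738
  k=1: C(11,1)·0.36^1·0.64^10 = 0.04566
Total = 0.05303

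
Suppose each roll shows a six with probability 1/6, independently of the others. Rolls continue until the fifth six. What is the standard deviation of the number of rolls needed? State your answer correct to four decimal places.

Y = total rolls until the fifth success; negative binomial with r=5, p=0.166667.
SD(Y) = √[r(1−p)/p²] = √(150.000000) = 12.247449

12.2474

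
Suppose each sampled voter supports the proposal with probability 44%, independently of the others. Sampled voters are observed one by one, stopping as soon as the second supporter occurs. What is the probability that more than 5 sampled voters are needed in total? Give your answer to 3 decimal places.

Needing more than 5 sampled voters ⇔ fewer than 2 successes in the first 5. With X ~ Binomial(5, 0.44), P(Y > 5) = P(X ≤ 1).
  k=0: C(5,0)·0.44^0·0.56^5 = 0.05507
  k=1: C(5,1)·0.44^1·0.56^4 = 0.21636
P(X ≤ 1) = 0.27143

0.271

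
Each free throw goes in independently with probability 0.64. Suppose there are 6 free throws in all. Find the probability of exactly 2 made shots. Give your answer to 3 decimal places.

0.103

X ~ Binomial(n=6, p=0.64).
P(X=2) = C(6,2) · p^2 · (1−p)^4
= 15 · 0.4096 · 0.016796 = 0.10320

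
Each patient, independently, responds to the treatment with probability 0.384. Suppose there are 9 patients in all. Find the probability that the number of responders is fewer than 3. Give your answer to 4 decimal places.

X ~ Binomial(9, 0.384); P(X ≤ 2) = Σ C(9,k) p^k (1−p)^(9−k) over k:
  k=0: C(9,0)·0.384^0·0.616^9 = 0.012771
  k=1: C(9,1)·0.384^1·0.616^8 = 0.071651
  k=2: C(9,2)·0.384^2·0.616^7 = 0.178661
Total = 0.263083

0.2631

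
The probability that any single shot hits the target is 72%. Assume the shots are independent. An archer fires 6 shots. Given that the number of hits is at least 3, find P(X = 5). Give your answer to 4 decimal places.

X ~ Binomial(6, 0.72). Want P(X=5 | X≥3) = P(X=5) / P(X≥3).
P(X=5) = C(6,5)·0.72^5·0.28^1 = 0.325066
P(X≥3) = 1 − 0.000482 − 0.007435 − 0.047796 = 0.944288
Ratio = 0.325066 / 0.944288 = 0.344245

0.3442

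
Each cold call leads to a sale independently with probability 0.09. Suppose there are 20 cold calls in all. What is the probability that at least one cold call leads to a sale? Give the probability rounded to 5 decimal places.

P(at least one) = 1 − P(none) = 1 − (1 − 0.09)^20
= 1 − 0.1516449 = 0.8483551

0.84836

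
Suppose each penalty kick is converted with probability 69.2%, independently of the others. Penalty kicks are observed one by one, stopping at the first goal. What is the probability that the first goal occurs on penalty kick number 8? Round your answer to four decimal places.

0.0002

Geometric (trials to first success), p = 0.692.
P(Y = 8) = (1−p)^7 · p = 0.00026294 · 0.692 = 0.000182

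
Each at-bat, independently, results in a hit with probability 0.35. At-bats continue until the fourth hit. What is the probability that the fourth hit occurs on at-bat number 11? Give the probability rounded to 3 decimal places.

0.088

Y = trial on which the fourth success occurs; negative binomial, r=4, p=0.35.
P(Y=11) = C(10,3) · p^4 · (1−p)^7
= 120 · 0.015006 · 0.049022 = 0.08828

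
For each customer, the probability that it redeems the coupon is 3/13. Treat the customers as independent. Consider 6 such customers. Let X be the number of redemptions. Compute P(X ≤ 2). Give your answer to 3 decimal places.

X ~ Binomial(6, 0.230769); P(X ≤ 2) = Σ C(6,k) p^k (1−p)^(6−k) over k:
  k=0: C(6,0)·0.230769^0·0.769231^6 = 0.20718
  k=1: C(6,1)·0.230769^1·0.769231^5 = 0.37292
  k=2: C(6,2)·0.230769^2·0.769231^4 = 0.27969
Total = 0.85978

0.860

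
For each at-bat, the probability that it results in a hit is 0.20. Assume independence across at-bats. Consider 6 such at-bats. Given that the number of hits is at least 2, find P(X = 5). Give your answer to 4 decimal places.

X ~ Binomial(6, 0.20). Want P(X=5 | X≥2) = P(X=5) / P(X≥2).
P(X=5) = C(6,5)·0.20^5·0.80^1 = 0.001536
P(X≥2) = 1 − 0.262144 − 0.393216 = 0.344640
Ratio = 0.001536 / 0.344640 = 0.004457

0.0045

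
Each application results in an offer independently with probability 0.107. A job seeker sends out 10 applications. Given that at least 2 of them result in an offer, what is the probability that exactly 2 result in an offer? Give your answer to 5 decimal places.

X ~ Binomial(10, 0.107). Want P(X=2 | X≥2) = P(X=2) / P(X≥2).
P(X=2) = C(10,2)·0.107^2·0.893^8 = 0.2083492
P(X≥2) = 1 − 0.3224888 − 0.3864087 = 0.2911025
Ratio = 0.2083492 / 0.2911025 = 0.7157243

0.71572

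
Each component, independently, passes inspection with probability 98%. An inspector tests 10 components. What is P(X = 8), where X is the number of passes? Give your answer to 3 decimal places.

0.015

X ~ Binomial(n=10, p=0.98).
P(X=8) = C(10,8) · p^8 · (1−p)^2
= 45 · 0.85076 · 0.0004 = 0.01531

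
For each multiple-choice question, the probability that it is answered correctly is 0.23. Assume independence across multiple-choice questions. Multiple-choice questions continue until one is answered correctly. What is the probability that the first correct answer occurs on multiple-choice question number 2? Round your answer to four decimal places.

0.1771

Geometric (trials to first success), p = 0.23.
P(Y = 2) = (1−p)^1 · p = 0.77 · 0.23 = 0.177100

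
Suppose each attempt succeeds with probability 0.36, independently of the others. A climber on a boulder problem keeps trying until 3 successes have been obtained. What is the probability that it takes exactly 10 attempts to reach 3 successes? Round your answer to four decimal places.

0.0739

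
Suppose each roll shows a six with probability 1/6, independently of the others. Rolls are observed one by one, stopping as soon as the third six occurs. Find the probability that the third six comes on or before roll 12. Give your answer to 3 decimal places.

Finishing within 12 rolls ⇔ at least 3 successes in the first 12. With X ~ Binomial(12, 0.166667), P(Y ≤ 12) = 1 − P(X ≤ 2).
  k=0: C(12,0)·0.166667^0·0.833333^12 = 0.11216
  k=1: C(12,1)·0.166667^1·0.833333^11 = 0.26918
  k=2: C(12,2)·0.166667^2·0.833333^10 = 0.29609
1 − 0.67743 = 0.32257

0.323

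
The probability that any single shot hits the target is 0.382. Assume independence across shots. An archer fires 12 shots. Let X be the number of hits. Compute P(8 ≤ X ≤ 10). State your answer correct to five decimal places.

0.04340

X ~ Binomial(12, 0.382); P(8 ≤ X ≤ 10) = Σ C(12,k) p^k (1−p)^(12−k) over k:
  k=8: C(12,8)·0.382^8·0.618^4 = 0.0327390
  k=9: C(12,9)·0.382^9·0.618^3 = 0.0089941
  k=10: C(12,10)·0.382^10·0.618^2 = 0.0016678
Total = 0.0434010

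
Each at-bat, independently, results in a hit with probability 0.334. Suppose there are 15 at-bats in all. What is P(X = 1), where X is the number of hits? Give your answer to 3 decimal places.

0.017

X ~ Binomial(n=15, p=0.334).
P(X=1) = C(15,1) · p^1 · (1−p)^14
= 15 · 0.334 · 0.0033778 = 0.01692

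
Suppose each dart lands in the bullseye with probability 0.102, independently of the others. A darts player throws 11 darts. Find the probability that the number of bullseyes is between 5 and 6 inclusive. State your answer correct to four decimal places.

X ~ Binomial(11, 0.102); P(5 ≤ X ≤ 6) = Σ C(11,k) p^k (1−p)^(11−k) over k:
  k=5: C(11,5)·0.102^5·0.898^6 = 0.002675
  k=6: C(11,6)·0.102^6·0.898^5 = 0.000304
Total = 0.002979

0.0030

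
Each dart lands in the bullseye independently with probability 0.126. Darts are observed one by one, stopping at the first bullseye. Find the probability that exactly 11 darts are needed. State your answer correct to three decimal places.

0.033

Geometric (trials to first success), p = 0.126.
P(Y = 11) = (1−p)^10 · p = 0.26008 · 0.126 = 0.03277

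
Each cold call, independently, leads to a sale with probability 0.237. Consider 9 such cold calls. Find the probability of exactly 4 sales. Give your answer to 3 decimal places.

X ~ Binomial(n=9, p=0.237).
P(X=4) = C(9,4) · p^4 · (1−p)^5
= 126 · 0.003155 · 0.2586 = 0.10280

0.103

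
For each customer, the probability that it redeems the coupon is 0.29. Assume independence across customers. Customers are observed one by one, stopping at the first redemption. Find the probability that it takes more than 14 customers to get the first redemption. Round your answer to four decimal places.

Y = number of customers to the first success; geometric, p = 0.29.
P(Y > 14) = P(first 14 all fail) = (1−p)^14 = 0.008272

0.0083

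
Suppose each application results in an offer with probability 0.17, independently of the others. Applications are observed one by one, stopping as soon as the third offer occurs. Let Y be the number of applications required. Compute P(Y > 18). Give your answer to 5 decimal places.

0.38809

Needing more than 18 applications ⇔ fewer than 3 successes in the first 18. With X ~ Binomial(18, 0.17), P(Y > 18) = P(X ≤ 2).
  k=0: C(18,0)·0.17^0·0.83^18 = 0.0349467
  k=1: C(18,1)·0.17^1·0.83^17 = 0.1288395
  k=2: C(18,2)·0.17^2·0.83^16 = 0.2243049
P(X ≤ 2) = 0.3880910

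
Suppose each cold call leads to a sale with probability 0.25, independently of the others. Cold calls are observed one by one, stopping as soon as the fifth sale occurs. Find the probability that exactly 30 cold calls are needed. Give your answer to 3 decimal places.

Y = trial on which the fifth success occurs; negative binomial, r=5, p=0.25.
P(Y=30) = C(29,4) · p^5 · (1−p)^25
= 23751 · 0.00097656 · 0.00075254 = 0.01745

0.017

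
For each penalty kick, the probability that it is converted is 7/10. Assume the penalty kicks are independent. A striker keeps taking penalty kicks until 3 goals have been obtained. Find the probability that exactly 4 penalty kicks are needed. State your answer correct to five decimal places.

0.30870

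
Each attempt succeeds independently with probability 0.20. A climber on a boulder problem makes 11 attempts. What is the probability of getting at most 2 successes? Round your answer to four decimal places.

X ~ Binomial(11, 0.20); P(X ≤ 2) = Σ C(11,k) p^k (1−p)^(11−k) over k:
  k=0: C(11,0)·0.20^0·0.80^11 = 0.085899
  k=1: C(11,1)·0.20^1·0.80^10 = 0.236223
  k=2: C(11,2)·0.20^2·0.80^9 = 0.295279
Total = 0.617402

0.6174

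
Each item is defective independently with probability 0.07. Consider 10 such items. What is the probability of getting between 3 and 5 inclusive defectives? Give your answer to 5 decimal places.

X ~ Binomial(10, 0.07); P(3 ≤ X ≤ 5) = Σ C(10,k) p^k (1−p)^(10−k) over k:
  k=3: C(10,3)·0.07^3·0.93^7 = 0.0247660
  k=4: C(10,4)·0.07^4·0.93^6 = 0.0032622
  k=5: C(10,5)·0.07^5·0.93^5 = 0.0002946
Total = 0.0283228

0.02832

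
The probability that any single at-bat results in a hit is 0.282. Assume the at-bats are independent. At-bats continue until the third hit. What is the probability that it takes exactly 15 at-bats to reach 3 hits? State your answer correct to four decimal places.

0.0383

Y = trial on which the third success occurs; negative binomial, r=3, p=0.282.
P(Y=15) = C(14,2) · p^3 · (1−p)^12
= 91 · 0.022426 · 0.018771 = 0.038307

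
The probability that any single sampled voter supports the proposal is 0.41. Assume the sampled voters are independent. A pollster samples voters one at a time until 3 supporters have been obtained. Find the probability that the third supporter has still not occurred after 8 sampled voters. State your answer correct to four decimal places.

0.2948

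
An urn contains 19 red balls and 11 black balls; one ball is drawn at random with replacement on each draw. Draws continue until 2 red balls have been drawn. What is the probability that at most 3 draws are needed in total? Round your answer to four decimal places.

Finishing within 3 draws ⇔ at least 2 successes in the first 3. With X ~ Binomial(3, 0.633333), P(Y ≤ 3) = 1 − P(X ≤ 1).
  k=0: C(3,0)·0.633333^0·0.366667^3 = 0.049296
  k=1: C(3,1)·0.633333^1·0.366667^2 = 0.255444
1 − 0.304741 = 0.695259

0.6953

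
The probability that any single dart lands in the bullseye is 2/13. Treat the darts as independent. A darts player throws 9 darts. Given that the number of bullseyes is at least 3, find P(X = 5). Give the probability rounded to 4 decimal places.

0.0373

X ~ Binomial(9, 0.153846). Want P(X=5 | X≥3) = P(X=5) / P(X≥3).
P(X=5) = C(9,5)·0.153846^5·0.846154^4 = 0.005567
P(X≥3) = 1 − 0.222354 − 0.363851 − 0.264619 = 0.149176
Ratio = 0.005567 / 0.149176 = 0.037317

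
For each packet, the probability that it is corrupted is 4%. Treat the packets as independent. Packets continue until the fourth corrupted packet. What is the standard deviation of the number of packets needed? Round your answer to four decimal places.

48.9898

Y = total packets until the fourth success; negative binomial with r=4, p=0.04.
SD(Y) = √[r(1−p)/p²] = √(2400.000000) = 48.989795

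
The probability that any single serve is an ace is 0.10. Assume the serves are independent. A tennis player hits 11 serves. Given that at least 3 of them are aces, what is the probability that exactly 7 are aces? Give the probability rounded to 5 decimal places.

0.00024

X ~ Binomial(11, 0.10). Want P(X=7 | X≥3) = P(X=7) / P(X≥3).
P(X=7) = C(11,7)·0.10^7·0.90^4 = 0.0000217
P(X≥3) = 1 − 0.3138106 − 0.3835463 − 0.2130813 = 0.0895619
Ratio = 0.0000217 / 0.0895619 = 0.0002417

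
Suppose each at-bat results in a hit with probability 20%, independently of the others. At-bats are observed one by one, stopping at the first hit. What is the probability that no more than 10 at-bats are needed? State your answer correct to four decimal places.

Y = number of at-bats to the first success; geometric, p = 0.20.
P(Y ≤ 10) = 1 − (1−p)^10 = 1 − 0.107374 = 0.892626

0.8926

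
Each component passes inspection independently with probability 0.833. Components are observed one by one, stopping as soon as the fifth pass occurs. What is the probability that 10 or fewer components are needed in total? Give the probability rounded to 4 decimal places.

0.9975

Finishing within 10 components ⇔ at least 5 successes in the first 10. With X ~ Binomial(10, 0.833), P(Y ≤ 10) = 1 − P(X ≤ 4).
  k=0: C(10,0)·0.833^0·0.167^10 = 0.000000
  k=1: C(10,1)·0.833^1·0.167^9 = 0.000001
  k=2: C(10,2)·0.833^2·0.167^8 = 0.000019
  k=3: C(10,3)·0.833^3·0.167^7 = 0.000251
  k=4: C(10,4)·0.833^4·0.167^6 = 0.002193
1 − 0.002464 = 0.997536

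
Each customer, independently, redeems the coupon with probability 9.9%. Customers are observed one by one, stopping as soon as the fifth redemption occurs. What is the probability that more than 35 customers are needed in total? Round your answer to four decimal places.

0.7376

Needing more than 35 customers ⇔ fewer than 5 successes in the first 35. With X ~ Binomial(35, 0.099), P(Y > 35) = P(X ≤ 4).
  k=0: C(35,0)·0.099^0·0.901^35 = 0.026024
  k=1: C(35,1)·0.099^1·0.901^34 = 0.100080
  k=2: C(35,2)·0.099^2·0.901^33 = 0.186941
  k=3: C(35,3)·0.099^3·0.901^32 = 0.225948
  k=4: C(35,4)·0.099^4·0.901^31 = 0.198614
P(X ≤ 4) = 0.737606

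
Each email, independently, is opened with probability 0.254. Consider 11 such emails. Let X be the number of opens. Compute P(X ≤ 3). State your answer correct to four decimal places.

X ~ Binomial(11, 0.254); P(X ≤ 3) = Σ C(11,k) p^k (1−p)^(11−k) over k:
  k=0: C(11,0)·0.254^0·0.746^11 = 0.039822
  k=1: C(11,1)·0.254^1·0.746^10 = 0.149147
  k=2: C(11,2)·0.254^2·0.746^9 = 0.253910
  k=3: C(11,3)·0.254^3·0.746^8 = 0.259356
Total = 0.702235

0.7022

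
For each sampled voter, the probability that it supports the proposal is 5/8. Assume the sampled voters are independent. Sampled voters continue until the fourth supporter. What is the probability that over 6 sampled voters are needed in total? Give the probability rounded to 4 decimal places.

Needing more than 6 sampled voters ⇔ fewer than 4 successes in the first 6. With X ~ Binomial(6, 0.625), P(Y > 6) = P(X ≤ 3).
  k=0: C(6,0)·0.625^0·0.375^6 = 0.002781
  k=1: C(6,1)·0.625^1·0.375^5 = 0.027809
  k=2: C(6,2)·0.625^2·0.375^4 = 0.115871
  k=3: C(6,3)·0.625^3·0.375^3 = 0.257492
P(X ≤ 3) = 0.403954

0.4040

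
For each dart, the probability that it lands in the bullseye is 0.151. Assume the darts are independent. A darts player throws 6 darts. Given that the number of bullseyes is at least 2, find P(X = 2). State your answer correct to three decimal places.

0.787

X ~ Binomial(6, 0.151). Want P(X=2 | X≥2) = P(X=2) / P(X≥2).
P(X=2) = C(6,2)·0.151^2·0.849^4 = 0.17770
P(X≥2) = 1 − 0.37450 − 0.39964 = 0.22587
Ratio = 0.17770 / 0.22587 = 0.78673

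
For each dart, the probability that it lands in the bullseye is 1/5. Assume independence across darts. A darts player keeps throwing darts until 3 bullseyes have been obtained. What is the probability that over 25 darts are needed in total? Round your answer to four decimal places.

Needing more than 25 darts ⇔ fewer than 3 successes in the first 25. With X ~ Binomial(25, 0.20), P(Y > 25) = P(X ≤ 2).
  k=0: C(25,0)·0.20^0·0.80^25 = 0.003778
  k=1: C(25,1)·0.20^1·0.80^24 = 0.023612
  k=2: C(25,2)·0.20^2·0.80^23 = 0.070835
P(X ≤ 2) = 0.098225

0.0982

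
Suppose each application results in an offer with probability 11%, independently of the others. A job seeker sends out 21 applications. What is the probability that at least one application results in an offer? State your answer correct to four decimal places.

0.9135

P(at least one) = 1 − P(none) = 1 − (1 − 0.11)^21
= 1 − 0.086535 = 0.913465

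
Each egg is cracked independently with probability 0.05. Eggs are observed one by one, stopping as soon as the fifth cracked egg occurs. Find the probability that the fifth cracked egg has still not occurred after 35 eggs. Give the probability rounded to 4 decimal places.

0.9710

Needing more than 35 eggs ⇔ fewer than 5 successes in the first 35. With X ~ Binomial(35, 0.05), P(Y > 35) = P(X ≤ 4).
  k=0: C(35,0)·0.05^0·0.95^35 = 0.166083
  k=1: C(35,1)·0.05^1·0.95^34 = 0.305943
  k=2: C(35,2)·0.05^2·0.95^33 = 0.273739
  k=3: C(35,3)·0.05^3·0.95^32 = 0.158480
  k=4: C(35,4)·0.05^4·0.95^31 = 0.066729
P(X ≤ 4) = 0.970974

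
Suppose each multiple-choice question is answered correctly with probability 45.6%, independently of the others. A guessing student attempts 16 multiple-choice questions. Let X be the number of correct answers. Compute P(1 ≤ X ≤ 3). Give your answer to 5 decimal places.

X ~ Binomial(16, 0.456); P(1 ≤ X ≤ 3) = Σ C(16,k) p^k (1−p)^(16−k) over k:
  k=1: C(16,1)·0.456^1·0.544^15 = 0.0007890
  k=2: C(16,2)·0.456^2·0.544^14 = 0.0049602
  k=3: C(16,3)·0.456^3·0.544^13 = 0.0194030
Total = 0.0251521

0.02515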